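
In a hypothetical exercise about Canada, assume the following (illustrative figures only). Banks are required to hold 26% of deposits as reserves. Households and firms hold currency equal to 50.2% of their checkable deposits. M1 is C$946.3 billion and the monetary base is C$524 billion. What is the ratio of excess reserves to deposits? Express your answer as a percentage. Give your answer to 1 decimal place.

Using m = M/MB = 946.3/524 ≈ 1.805916. Since m = (1 + c)/(c + rr + e), the denominator satisfies c + rr + e = (1 + c)/m = (1 + 0.502) / 1.805916 ≈ 0.831711.
With c = 0.502 and rr = 0.26, the ratio of excess reserves to deposits is 0.831711 − 0.502 − 0.26 = 0.069711.

7.0%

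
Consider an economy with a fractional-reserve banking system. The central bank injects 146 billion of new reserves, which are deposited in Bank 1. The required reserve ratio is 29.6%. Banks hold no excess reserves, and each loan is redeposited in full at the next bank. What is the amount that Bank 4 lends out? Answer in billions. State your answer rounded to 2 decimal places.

Each bank lends a fraction (1 − rr) = 0.7040 of the deposit it receives, so Bank 4 receives 146·0.7040^3 and lends 146·0.7040^4 ≈ 35.8627 billion.

35.86 billion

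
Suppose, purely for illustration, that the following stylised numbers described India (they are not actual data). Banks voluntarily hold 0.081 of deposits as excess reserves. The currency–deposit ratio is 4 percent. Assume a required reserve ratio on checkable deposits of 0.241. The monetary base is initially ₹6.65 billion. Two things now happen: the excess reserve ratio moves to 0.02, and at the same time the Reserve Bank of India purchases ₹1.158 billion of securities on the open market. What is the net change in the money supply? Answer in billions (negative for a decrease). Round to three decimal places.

₹7.873 billion

Before: m₁ = (1 + 0.04) / (0.241 + 0.081 + 0.04) ≈ 2.87293, MB₁ = 6.65, so M₁ = 2.87293 × 6.65 ≈ 19.105 billion.
After: m₂ = (1 + 0.04) / (0.241 + 0.02 + 0.04) ≈ 3.45515, MB₂ = 6.65 + 1.158 = 7.808, so M₂ = 3.45515 × 7.808 ≈ 26.9778 billion.
ΔM = M₂ − M₁ = 26.9778 − 19.105 = 7.8728 billion.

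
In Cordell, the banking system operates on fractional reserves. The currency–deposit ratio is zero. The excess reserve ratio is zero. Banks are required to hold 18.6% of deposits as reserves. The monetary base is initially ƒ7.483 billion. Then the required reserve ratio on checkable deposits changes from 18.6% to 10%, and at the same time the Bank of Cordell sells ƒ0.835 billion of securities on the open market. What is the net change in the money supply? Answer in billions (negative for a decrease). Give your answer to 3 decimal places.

Before: m₁ = 1 / (0.186) ≈ 5.37634, MB₁ = 7.483, so M₁ = 5.37634 × 7.483 ≈ 40.2312 billion.
After: m₂ = 1 / (0.1) = 10, MB₂ = 7.483 − 0.835 = 6.648, so M₂ = 10 × 6.648 = 66.48 billion.
ΔM = M₂ − M₁ = 66.48 − 40.2312 = 26.2488 billion.

ƒ26.249 billion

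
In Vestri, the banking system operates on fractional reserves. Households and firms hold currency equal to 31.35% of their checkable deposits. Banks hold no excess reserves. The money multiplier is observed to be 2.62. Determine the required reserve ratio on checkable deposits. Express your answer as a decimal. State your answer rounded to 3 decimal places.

0.188

Using m = 2.62. Since m = (1 + c)/(c + rr + e), the denominator satisfies c + rr + e = (1 + c)/m = (1 + 0.3135) / 2.62 ≈ 0.501336.
With c = 0.3135 and e = 0, the required reserve ratio on checkable deposits is 0.501336 − 0.3135 − 0 = 0.187836.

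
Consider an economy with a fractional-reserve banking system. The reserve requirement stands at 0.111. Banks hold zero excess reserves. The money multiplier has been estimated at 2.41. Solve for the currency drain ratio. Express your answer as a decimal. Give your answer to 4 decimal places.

Using m = 2.41. From m = (1 + c)/(c + rr + e), rearranging gives 1 + c = m·(c + rr + e), so c·(1 − m) = m·(rr + e) − 1.
Hence c = [m·(rr + e) − 1]/(1 − m) = [2.41 × (0.111 + 0) − 1] / (1 − 2.41) ≈ 0.519496.

0.5195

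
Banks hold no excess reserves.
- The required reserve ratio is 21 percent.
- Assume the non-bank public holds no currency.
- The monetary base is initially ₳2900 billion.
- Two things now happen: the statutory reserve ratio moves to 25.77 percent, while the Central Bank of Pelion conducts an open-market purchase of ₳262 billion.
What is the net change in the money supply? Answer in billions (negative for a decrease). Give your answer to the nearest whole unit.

-1539 billion

Before: m₁ = 1 / (0.21) ≈ 4.76190, MB₁ = 2900, so M₁ = 4.76190 × 2900 = 13809.51 billion.
After: m₂ = 1 / (0.2577) ≈ 3.88048, MB₂ = 2900 + 262 = 3162, so M₂ = 3.88048 × 3162 ≈ 12270.0778 billion.
ΔM = M₂ − M₁ = 12270.0778 − 13809.51 = -1539.4322 billion.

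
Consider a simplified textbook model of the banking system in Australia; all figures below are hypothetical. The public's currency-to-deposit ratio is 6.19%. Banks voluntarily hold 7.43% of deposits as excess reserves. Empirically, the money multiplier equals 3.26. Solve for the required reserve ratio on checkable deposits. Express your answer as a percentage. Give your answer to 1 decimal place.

Using m = 3.26. Since m = (1 + c)/(c + rr + e), the denominator satisfies c + rr + e = (1 + c)/m = (1 + 0.0619) / 3.26 ≈ 0.325736.
With c = 0.0619 and e = 0.0743, the required reserve ratio on checkable deposits is 0.325736 − 0.0619 − 0.0743 = 0.189536.

19.0%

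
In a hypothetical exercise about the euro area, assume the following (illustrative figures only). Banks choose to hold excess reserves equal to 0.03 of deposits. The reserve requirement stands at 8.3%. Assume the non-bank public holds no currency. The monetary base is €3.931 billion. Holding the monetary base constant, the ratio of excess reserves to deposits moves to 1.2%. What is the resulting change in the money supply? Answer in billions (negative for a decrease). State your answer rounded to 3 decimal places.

€6.591 billion

Initially m₁ = 1 / (0.083 + 0.03) ≈ 8.84956, so M₁ = 8.84956 × 3.931 ≈ 34.7876 billion.
After the change m₂ = 1 / (0.083 + 0.012) ≈ 10.52632, so M₂ = 10.52632 × 3.931 ≈ 41.379 billion.
ΔM = M₂ − M₁ = 41.379 − 34.7876 = 6.5914 billion.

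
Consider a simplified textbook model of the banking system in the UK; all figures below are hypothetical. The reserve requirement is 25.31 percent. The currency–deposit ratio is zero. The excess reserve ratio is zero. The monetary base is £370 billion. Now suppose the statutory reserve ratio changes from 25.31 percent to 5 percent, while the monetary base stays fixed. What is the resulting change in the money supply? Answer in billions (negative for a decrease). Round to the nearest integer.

£5938 billion

Initially m₁ = 1 / (0.2531) ≈ 3.9510, so M₁ = 3.9510 × 370 = 1461.87 billion.
After the change m₂ = 1 / (0.05) = 20, so M₂ = 20 × 370 = 7400 billion.
ΔM = M₂ − M₁ = 7400 − 1461.87 = 5938.13 billion.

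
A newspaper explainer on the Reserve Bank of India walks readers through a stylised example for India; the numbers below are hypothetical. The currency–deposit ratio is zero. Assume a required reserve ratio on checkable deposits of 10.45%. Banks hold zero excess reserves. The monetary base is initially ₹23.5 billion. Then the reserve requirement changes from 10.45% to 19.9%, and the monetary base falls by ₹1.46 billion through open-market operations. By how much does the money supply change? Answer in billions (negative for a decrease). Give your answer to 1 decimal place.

-114.1 billion

Before: m₁ = 1 / (0.1045) ≈ 9.5694, MB₁ = 23.5, so M₁ = 9.5694 × 23.5 = 224.8809 billion.
After: m₂ = 1 / (0.199) ≈ 5.0251, MB₂ = 23.5 − 1.46 = 22.04, so M₂ = 5.0251 × 22.04 ≈ 110.7532 billion.
ΔM = M₂ − M₁ = 110.7532 − 224.8809 = -114.1277 billion.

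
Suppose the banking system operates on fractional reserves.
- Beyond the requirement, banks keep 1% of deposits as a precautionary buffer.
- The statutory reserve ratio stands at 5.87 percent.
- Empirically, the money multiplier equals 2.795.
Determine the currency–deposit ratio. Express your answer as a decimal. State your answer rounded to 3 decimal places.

Using m = 2.795. From m = (1 + c)/(c + rr + e), rearranging gives 1 + c = m·(c + rr + e), so c·(1 − m) = m·(rr + e) − 1.
Hence c = [m·(rr + e) − 1]/(1 − m) = [2.795 × (0.0587 + 0.01) − 1] / (1 − 2.795) ≈ 0.450130.

0.450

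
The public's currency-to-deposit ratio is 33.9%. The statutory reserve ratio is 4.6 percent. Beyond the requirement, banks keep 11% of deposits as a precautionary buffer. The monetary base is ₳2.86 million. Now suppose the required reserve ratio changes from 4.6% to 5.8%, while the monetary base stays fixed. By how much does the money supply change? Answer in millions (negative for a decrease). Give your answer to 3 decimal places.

-0.183 million

Initially m₁ = (1 + 0.339) / (0.046 + 0.11 + 0.339) ≈ 2.70505, so M₁ = 2.70505 × 2.86 ≈ 7.7364 million.
After the change m₂ = (1 + 0.339) / (0.058 + 0.11 + 0.339) ≈ 2.64103, so M₂ = 2.64103 × 2.86 ≈ 7.5533 million.
ΔM = M₂ − M₁ = 7.5533 − 7.7364 = -0.1831 million.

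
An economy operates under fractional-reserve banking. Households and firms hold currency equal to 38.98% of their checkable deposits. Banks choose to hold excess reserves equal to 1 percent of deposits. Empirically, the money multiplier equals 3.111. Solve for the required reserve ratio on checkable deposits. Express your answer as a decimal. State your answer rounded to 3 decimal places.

0.047

Using m = 3.111. Since m = (1 + c)/(c + rr + e), the denominator satisfies c + rr + e = (1 + c)/m = (1 + 0.3898) / 3.111 ≈ 0.446737.
With c = 0.3898 and e = 0.01, the required reserve ratio on checkable deposits is 0.446737 − 0.3898 − 0.01 = 0.046937.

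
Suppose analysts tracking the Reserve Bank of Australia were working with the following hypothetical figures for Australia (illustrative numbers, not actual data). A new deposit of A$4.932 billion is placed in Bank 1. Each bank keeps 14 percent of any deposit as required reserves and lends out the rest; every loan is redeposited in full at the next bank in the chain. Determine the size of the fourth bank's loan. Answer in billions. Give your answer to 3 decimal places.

Each bank lends a fraction (1 − rr) = 0.8600 of the deposit it receives, so Bank 4 receives 4.932·0.8600^3 and lends 4.932·0.8600^4 ≈ 2.6978 billion.

A$2.698 billion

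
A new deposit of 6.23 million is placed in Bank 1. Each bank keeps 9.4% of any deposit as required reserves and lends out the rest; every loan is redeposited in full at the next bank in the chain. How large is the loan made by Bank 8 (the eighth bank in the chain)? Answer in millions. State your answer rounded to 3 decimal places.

2.828 million

Each bank lends a fraction (1 − rr) = 0.9060 of the deposit it receives, so Bank 8 receives 6.23·0.9060^7 and lends 6.23·0.9060^8 ≈ 2.8282 million.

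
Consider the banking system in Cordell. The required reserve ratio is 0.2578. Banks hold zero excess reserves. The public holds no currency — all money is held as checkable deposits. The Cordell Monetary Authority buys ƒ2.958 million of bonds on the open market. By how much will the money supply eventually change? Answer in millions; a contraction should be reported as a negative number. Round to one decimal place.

The simple money multiplier is m = 1/rr = 1/0.2578 ≈ 3.8790.
An open-market purchase increases the monetary base by 2.958 million, so ΔM = m × ΔMB = 3.8790 × 2.958 ≈ 11.4741 million.

ƒ11.5 million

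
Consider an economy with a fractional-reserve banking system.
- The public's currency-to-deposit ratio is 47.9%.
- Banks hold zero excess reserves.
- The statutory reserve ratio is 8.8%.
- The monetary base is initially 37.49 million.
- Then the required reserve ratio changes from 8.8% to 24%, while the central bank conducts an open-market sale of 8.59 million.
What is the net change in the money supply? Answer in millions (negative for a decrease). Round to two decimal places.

Before: m₁ = (1 + 0.479) / (0.088 + 0.479) ≈ 2.60847, MB₁ = 37.49, so M₁ = 2.60847 × 37.49 ≈ 97.7915 million.
After: m₂ = (1 + 0.479) / (0.24 + 0.479) ≈ 2.05702, MB₂ = 37.49 − 8.59 = 28.9, so M₂ = 2.05702 × 28.9 ≈ 59.4479 million.
ΔM = M₂ − M₁ = 59.4479 − 97.7915 = -38.3436 million.

-38.34 million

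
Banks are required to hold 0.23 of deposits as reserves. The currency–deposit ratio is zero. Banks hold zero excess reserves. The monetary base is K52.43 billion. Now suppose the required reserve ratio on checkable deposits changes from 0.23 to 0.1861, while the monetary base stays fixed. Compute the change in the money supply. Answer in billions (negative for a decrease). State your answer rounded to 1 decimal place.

K53.8 billion

Initially m₁ = 1 / (0.23) ≈ 4.3478, so M₁ = 4.3478 × 52.43 ≈ 227.9552 billion.
After the change m₂ = 1 / (0.1861) ≈ 5.3735, so M₂ = 5.3735 × 52.43 ≈ 281.7326 billion.
ΔM = M₂ − M₁ = 281.7326 − 227.9552 = 53.7774 billion.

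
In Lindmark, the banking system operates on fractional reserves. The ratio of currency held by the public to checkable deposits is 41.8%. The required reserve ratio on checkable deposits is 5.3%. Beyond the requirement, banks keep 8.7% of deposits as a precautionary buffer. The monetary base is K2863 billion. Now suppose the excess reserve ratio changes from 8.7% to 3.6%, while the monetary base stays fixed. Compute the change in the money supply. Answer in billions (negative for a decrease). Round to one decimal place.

K731.9 billion

Initially m₁ = (1 + 0.418) / (0.053 + 0.087 + 0.418) ≈ 2.541219, so M₁ = 2.541219 × 2863 ≈ 7275.51 billion.
After the change m₂ = (1 + 0.418) / (0.053 + 0.036 + 0.418) ≈ 2.796844, so M₂ = 2.796844 × 2863 ≈ 8007.3644 billion.
ΔM = M₂ − M₁ = 8007.3644 − 7275.51 = 731.8544 billion.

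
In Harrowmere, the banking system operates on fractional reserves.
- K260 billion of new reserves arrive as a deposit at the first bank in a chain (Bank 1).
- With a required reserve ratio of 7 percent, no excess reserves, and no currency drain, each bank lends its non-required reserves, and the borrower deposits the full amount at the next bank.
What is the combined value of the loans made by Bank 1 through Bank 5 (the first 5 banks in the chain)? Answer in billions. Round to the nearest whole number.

K1051 billion

Bank i lends (1 − rr)^i of the original deposit: Bank 1 lends 260·0.9300 = 241.8000, Bank 2 lends 260·0.9300² = 224.8740, and so on.
Summing a geometric series: total = 260·[0.9300·(1 − 0.9300^5) / (1 − 0.9300)] ≈ 1051.1793 billion.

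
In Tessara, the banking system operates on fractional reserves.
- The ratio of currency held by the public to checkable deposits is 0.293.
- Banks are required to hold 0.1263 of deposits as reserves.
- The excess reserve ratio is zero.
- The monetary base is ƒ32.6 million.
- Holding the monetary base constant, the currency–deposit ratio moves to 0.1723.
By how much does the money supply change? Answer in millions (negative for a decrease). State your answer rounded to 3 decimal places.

ƒ27.458 million

Initially m₁ = (1 + 0.293) / (0.1263 + 0.293) ≈ 3.083711, so M₁ = 3.083711 × 32.6 ≈ 100.529 million.
After the change m₂ = (1 + 0.1723) / (0.1263 + 0.1723) ≈ 3.925988, so M₂ = 3.925988 × 32.6 ≈ 127.9872 million.
ΔM = M₂ − M₁ = 127.9872 − 100.529 = 27.4582 million.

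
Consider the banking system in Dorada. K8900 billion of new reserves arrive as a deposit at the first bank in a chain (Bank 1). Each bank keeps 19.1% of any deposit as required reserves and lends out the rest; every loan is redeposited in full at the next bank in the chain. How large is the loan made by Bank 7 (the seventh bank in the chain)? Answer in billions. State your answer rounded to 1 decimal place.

K2018.5 billion

Each bank lends a fraction (1 − rr) = 0.8090 of the deposit it receives, so Bank 7 receives 8900·0.8090^6 and lends 8900·0.8090^7 ≈ 2018.5042 billion.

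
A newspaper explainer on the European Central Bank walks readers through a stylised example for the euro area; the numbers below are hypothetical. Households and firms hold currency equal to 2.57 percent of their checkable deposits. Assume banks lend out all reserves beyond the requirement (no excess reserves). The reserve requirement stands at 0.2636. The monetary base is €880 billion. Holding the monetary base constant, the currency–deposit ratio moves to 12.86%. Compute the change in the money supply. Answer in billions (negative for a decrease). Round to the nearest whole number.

-588 billion

Initially m₁ = (1 + 0.0257) / (0.2636 + 0.0257) ≈ 3.5455, so M₁ = 3.5455 × 880 = 3120.04 billion.
After the change m₂ = (1 + 0.1286) / (0.2636 + 0.1286) ≈ 2.8776, so M₂ = 2.8776 × 880 = 2532.288 billion.
ΔM = M₂ − M₁ = 2532.288 − 3120.04 = -587.752 billion.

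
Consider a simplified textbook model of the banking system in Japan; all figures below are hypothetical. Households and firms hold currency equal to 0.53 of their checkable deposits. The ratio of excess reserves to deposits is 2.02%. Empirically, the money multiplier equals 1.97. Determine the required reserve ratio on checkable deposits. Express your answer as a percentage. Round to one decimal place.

22.6%

Using m = 1.97. Since m = (1 + c)/(c + rr + e), the denominator satisfies c + rr + e = (1 + c)/m = (1 + 0.53) / 1.97 ≈ 0.776650.
With c = 0.53 and e = 0.0202, the required reserve ratio on checkable deposits is 0.776650 − 0.53 − 0.0202 = 0.22645.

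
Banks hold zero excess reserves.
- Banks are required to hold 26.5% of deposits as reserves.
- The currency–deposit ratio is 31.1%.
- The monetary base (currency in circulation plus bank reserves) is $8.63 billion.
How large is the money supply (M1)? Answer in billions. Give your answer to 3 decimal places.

$19.642 billion

The money multiplier is m = (1 + c) / (rr + c) = (1 + 0.311) / (0.265 + 0.311) ≈ 2.27604.
So M = m × MB = 2.27604 × 8.63 ≈ 19.6422 billion.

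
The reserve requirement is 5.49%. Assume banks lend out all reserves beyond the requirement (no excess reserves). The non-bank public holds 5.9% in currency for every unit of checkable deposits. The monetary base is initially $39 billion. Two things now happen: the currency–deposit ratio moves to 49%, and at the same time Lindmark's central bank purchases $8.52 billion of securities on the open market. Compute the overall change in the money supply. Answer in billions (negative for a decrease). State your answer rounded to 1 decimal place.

Before: m₁ = (1 + 0.059) / (0.0549 + 0.059) ≈ 9.2976, MB₁ = 39, so M₁ = 9.2976 × 39 = 362.6064 billion.
After: m₂ = (1 + 0.49) / (0.0549 + 0.49) ≈ 2.7344, MB₂ = 39 + 8.52 = 47.52, so M₂ = 2.7344 × 47.52 ≈ 129.9387 billion.
ΔM = M₂ − M₁ = 129.9387 − 362.6064 = -232.6677 billion.

-232.7 billion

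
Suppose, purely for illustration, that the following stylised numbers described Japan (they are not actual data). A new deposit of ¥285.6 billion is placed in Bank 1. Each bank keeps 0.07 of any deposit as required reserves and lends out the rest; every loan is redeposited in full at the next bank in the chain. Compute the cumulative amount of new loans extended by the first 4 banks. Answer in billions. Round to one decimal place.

¥956.0 billion

Bank i lends (1 − rr)^i of the original deposit: Bank 1 lends 285.6·0.9300 = 265.6080, Bank 2 lends 285.6·0.9300² ≈ 247.0154, and so on.
Summing a geometric series: total = 285.6·[0.9300·(1 − 0.9300^4) / (1 − 0.9300)] ≈ 955.9915 billion.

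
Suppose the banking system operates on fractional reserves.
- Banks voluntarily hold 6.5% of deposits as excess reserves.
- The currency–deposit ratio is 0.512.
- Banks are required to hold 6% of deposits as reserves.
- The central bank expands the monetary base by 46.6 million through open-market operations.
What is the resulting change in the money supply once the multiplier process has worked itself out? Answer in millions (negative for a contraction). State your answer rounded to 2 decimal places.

110.61 million

The money multiplier is m = (1 + c) / (rr + e + c) = (1 + 0.512) / (0.06 + 0.065 + 0.512) ≈ 2.37363.
The purchase adds 46.6 million of base, so ΔM = m × ΔMB = 2.37363 × (+46.6) ≈ 110.6112 million.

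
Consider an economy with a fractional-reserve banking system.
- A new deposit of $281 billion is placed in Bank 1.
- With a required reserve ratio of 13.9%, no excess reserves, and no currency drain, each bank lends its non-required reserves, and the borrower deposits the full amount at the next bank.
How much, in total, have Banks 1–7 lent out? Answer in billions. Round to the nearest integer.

Bank i lends (1 − rr)^i of the original deposit: Bank 1 lends 281·0.8610 = 241.9410, Bank 2 lends 281·0.8610² ≈ 208.3112, and so on.
Summing a geometric series: total = 281·[0.8610·(1 − 0.8610^7) / (1 − 0.8610)] ≈ 1130.0391 billion.

$1130 billion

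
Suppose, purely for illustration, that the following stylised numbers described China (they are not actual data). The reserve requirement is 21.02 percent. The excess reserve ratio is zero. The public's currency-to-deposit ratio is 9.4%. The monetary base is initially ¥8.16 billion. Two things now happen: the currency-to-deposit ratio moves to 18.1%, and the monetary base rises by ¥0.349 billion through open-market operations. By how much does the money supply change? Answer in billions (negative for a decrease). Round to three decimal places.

Before: m₁ = (1 + 0.094) / (0.2102 + 0.094) ≈ 3.59632, MB₁ = 8.16, so M₁ = 3.59632 × 8.16 ≈ 29.346 billion.
After: m₂ = (1 + 0.181) / (0.2102 + 0.181) ≈ 3.01892, MB₂ = 8.16 + 0.349 = 8.509, so M₂ = 3.01892 × 8.509 ≈ 25.688 billion.
ΔM = M₂ − M₁ = 25.688 − 29.346 = -3.658 billion.

-3.658 billion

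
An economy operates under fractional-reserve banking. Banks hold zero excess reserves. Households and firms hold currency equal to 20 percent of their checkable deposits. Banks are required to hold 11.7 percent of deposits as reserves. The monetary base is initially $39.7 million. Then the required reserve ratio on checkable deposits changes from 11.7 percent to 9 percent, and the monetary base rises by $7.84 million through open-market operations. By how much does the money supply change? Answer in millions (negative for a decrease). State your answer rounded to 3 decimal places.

$46.433 million

Before: m₁ = (1 + 0.2) / (0.117 + 0.2) ≈ 3.785489, MB₁ = 39.7, so M₁ = 3.785489 × 39.7 ≈ 150.2839 million.
After: m₂ = (1 + 0.2) / (0.09 + 0.2) ≈ 4.137931, MB₂ = 39.7 + 7.84 = 47.54, so M₂ = 4.137931 × 47.54 ≈ 196.7172 million.
ΔM = M₂ − M₁ = 196.7172 − 150.2839 = 46.4333 million.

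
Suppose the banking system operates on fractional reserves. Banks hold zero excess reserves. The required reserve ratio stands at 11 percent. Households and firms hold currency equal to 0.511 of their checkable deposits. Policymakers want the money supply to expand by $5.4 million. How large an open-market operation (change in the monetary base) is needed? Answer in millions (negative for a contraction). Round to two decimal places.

The money multiplier is m = (1 + c) / (rr + c) = (1 + 0.511) / (0.11 + 0.511) ≈ 2.4332.
ΔMB = ΔM / m = (+5.4) / 2.4332 ≈ 2.2193 million.

$2.22 million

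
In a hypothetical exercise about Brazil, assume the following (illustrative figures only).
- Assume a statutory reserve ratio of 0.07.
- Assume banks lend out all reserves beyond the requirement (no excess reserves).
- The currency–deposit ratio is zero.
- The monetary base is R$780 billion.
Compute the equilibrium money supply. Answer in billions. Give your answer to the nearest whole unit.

R$11143 billion

With no currency drain or excess reserves, the money multiplier is m = 1/rr = 1/0.07 ≈ 14.2857.
Money supply M = m × MB = 14.2857 × 780 = 11142.846 billion.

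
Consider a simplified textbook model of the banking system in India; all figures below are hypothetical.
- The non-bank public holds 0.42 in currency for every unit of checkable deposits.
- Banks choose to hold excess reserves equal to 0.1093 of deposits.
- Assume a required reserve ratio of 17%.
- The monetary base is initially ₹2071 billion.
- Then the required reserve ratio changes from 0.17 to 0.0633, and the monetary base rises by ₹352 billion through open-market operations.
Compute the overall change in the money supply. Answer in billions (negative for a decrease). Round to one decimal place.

₹1600.7 billion

Before: m₁ = (1 + 0.42) / (0.17 + 0.1093 + 0.42) ≈ 2.030602, MB₁ = 2071, so M₁ = 2.030602 × 2071 ≈ 4205.3767 billion.
After: m₂ = (1 + 0.42) / (0.0633 + 0.1093 + 0.42) ≈ 2.396220, MB₂ = 2071 + 352 = 2423, so M₂ = 2.396220 × 2423 ≈ 5806.0411 billion.
ΔM = M₂ − M₁ = 5806.0411 − 4205.3767 = 1600.6644 billion.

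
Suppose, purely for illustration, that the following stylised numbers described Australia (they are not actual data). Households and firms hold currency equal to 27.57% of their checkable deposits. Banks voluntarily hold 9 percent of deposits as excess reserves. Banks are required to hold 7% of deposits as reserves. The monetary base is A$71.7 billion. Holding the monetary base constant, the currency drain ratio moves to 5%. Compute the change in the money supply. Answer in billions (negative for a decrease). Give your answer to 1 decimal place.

A$148.6 billion

Initially m₁ = (1 + 0.2757) / (0.07 + 0.09 + 0.2757) ≈ 2.9279, so M₁ = 2.9279 × 71.7 ≈ 209.9304 billion.
After the change m₂ = (1 + 0.05) / (0.07 + 0.09 + 0.05) = 5, so M₂ = 5 × 71.7 = 358.5 billion.
ΔM = M₂ − M₁ = 358.5 − 209.9304 = 148.5696 billion.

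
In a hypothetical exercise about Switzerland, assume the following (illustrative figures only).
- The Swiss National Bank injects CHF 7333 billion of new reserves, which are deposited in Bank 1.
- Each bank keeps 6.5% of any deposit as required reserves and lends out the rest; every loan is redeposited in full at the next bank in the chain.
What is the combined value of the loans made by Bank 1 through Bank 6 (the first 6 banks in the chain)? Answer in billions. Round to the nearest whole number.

CHF 35005 billion

Bank i lends (1 − rr)^i of the original deposit: Bank 1 lends 7333·0.9350 = 6856.3550, Bank 2 lends 7333·0.9350² ≈ 6410.6919, and so on.
Summing a geometric series: total = 7333·[0.9350·(1 − 0.9350^6) / (1 − 0.9350)] ≈ 35005.0284 billion.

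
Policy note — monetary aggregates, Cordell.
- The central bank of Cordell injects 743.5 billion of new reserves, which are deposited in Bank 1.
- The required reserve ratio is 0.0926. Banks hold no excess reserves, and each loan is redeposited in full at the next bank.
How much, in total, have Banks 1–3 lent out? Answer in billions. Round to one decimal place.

1842.3 billion

Bank i lends (1 − rr)^i of the original deposit: Bank 1 lends 743.5·0.9074 = 674.6519, Bank 2 lends 743.5·0.9074² ≈ 612.1791, and so on.
Summing a geometric series: total = 743.5·[0.9074·(1 − 0.9074^3) / (1 − 0.9074)] ≈ 1842.3224 billion.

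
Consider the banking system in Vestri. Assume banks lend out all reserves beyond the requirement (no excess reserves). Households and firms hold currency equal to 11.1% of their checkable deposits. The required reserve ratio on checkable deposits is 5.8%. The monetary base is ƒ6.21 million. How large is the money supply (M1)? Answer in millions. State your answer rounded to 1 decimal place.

ƒ40.8 million

The money multiplier is m = (1 + c) / (rr + c) = (1 + 0.111) / (0.058 + 0.111) ≈ 6.5740.
So M = m × MB = 6.5740 × 6.21 ≈ 40.8245 million.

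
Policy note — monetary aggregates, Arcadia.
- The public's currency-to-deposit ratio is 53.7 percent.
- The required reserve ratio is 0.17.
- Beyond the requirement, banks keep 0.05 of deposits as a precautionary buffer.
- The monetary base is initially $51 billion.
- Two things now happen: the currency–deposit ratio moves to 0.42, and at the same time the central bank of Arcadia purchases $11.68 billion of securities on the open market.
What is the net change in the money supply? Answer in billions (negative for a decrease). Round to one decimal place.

$35.5 billion

Before: m₁ = (1 + 0.537) / (0.17 + 0.05 + 0.537) ≈ 2.0304, MB₁ = 51, so M₁ = 2.0304 × 51 = 103.5504 billion.
After: m₂ = (1 + 0.42) / (0.17 + 0.05 + 0.42) ≈ 2.2188, MB₂ = 51 + 11.68 = 62.68, so M₂ = 2.2188 × 62.68 ≈ 139.0744 billion.
ΔM = M₂ − M₁ = 139.0744 − 103.5504 = 35.524 billion.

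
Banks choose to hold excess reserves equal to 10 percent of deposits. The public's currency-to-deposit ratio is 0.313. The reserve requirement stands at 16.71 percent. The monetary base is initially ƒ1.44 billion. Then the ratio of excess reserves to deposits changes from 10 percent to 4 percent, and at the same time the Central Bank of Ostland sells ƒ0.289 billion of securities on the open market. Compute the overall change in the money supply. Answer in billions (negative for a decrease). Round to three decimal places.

Before: m₁ = (1 + 0.313) / (0.1671 + 0.1 + 0.313) ≈ 2.26340, MB₁ = 1.44, so M₁ = 2.26340 × 1.44 ≈ 3.2593 billion.
After: m₂ = (1 + 0.313) / (0.1671 + 0.04 + 0.313) ≈ 2.52451, MB₂ = 1.44 − 0.289 = 1.151, so M₂ = 2.52451 × 1.151 ≈ 2.9057 billion.
ΔM = M₂ − M₁ = 2.9057 − 3.2593 = -0.3536 billion.

-0.354 billion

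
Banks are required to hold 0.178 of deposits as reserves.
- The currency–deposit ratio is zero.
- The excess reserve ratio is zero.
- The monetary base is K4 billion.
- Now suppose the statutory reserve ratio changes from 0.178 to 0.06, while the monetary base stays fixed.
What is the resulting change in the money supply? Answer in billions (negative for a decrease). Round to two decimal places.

Initially m₁ = 1 / (0.178) ≈ 5.6180, so M₁ = 5.6180 × 4 = 22.472 billion.
After the change m₂ = 1 / (0.06) ≈ 16.6667, so M₂ = 16.6667 × 4 = 66.6668 billion.
ΔM = M₂ − M₁ = 66.6668 − 22.472 = 44.1948 billion.

K44.19 billion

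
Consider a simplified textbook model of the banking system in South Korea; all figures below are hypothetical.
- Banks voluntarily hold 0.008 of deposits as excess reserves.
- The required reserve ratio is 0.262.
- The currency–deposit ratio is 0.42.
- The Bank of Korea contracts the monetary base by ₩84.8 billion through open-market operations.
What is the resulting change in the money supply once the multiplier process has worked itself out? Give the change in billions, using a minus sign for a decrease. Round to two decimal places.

The money multiplier is m = (1 + c) / (rr + e + c) = (1 + 0.42) / (0.262 + 0.008 + 0.42) ≈ 2.05797.
The sale removes 84.8 billion of base, so ΔM = m × ΔMB = 2.05797 × (−84.8) ≈ -174.5159 billion.

-174.52 billion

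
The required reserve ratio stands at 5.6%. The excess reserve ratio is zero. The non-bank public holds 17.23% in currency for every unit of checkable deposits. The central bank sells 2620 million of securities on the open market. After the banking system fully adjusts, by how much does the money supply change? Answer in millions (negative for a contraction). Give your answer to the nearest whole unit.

-13453 million

The money multiplier is m = (1 + c) / (rr + c) = (1 + 0.1723) / (0.056 + 0.1723) ≈ 5.13491.
The sale removes 2620 million of base, so ΔM = m × ΔMB = 5.13491 × (−2620) = -13453.4642 million.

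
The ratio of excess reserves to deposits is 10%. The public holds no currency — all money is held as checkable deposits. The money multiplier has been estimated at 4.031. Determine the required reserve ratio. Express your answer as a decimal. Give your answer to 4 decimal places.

Using m = 4.031. Since m = (1 + c)/(c + rr + e), the denominator satisfies c + rr + e = (1 + c)/m = (1 + 0) / 4.031 ≈ 0.248077.
With c = 0 and e = 0.1, the required reserve ratio is 0.248077 − 0 − 0.1 = 0.148077.

0.1481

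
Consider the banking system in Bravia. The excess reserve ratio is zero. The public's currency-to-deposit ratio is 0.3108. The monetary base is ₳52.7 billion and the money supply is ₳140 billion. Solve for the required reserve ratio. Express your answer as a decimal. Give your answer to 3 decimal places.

0.183

Using m = M/MB = 140/52.7 ≈ 2.656546. Since m = (1 + c)/(c + rr + e), the denominator satisfies c + rr + e = (1 + c)/m = (1 + 0.3108) / 2.656546 ≈ 0.493423.
With c = 0.3108 and e = 0, the required reserve ratio is 0.493423 − 0.3108 − 0 = 0.182623.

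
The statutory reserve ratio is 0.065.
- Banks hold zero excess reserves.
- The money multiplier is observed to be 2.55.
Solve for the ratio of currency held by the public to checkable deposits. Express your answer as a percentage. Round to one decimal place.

53.8%

Using m = 2.55. From m = (1 + c)/(c + rr + e), rearranging gives 1 + c = m·(c + rr + e), so c·(1 − m) = m·(rr + e) − 1.
Hence c = [m·(rr + e) − 1]/(1 − m) = [2.55 × (0.065 + 0) − 1] / (1 − 2.55) ≈ 0.538226.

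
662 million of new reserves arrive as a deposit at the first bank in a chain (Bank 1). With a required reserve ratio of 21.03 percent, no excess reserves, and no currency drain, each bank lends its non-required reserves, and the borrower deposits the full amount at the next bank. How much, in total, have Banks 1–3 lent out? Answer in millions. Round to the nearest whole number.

1262 million

Bank i lends (1 − rr)^i of the original deposit: Bank 1 lends 662·0.7897 = 522.7814, Bank 2 lends 662·0.7897² ≈ 412.8405, and so on.
Summing a geometric series: total = 662·[0.7897·(1 − 0.7897^3) / (1 − 0.7897)] ≈ 1261.6420 million.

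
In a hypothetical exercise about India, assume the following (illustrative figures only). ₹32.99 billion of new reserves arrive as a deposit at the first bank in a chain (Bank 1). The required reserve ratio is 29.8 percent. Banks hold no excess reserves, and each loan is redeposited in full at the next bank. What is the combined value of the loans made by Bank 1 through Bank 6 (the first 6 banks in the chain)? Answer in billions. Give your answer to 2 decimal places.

₹68.41 billion

Bank i lends (1 − rr)^i of the original deposit: Bank 1 lends 32.99·0.7020 ≈ 23.1590, Bank 2 lends 32.99·0.7020² ≈ 16.2576, and so on.
Summing a geometric series: total = 32.99·[0.7020·(1 − 0.7020^6) / (1 − 0.7020)] ≈ 68.4138 billion.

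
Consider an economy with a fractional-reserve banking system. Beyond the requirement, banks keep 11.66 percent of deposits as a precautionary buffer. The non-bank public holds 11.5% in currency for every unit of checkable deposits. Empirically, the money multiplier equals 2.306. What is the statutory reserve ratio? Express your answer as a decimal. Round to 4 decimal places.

Using m = 2.306. Since m = (1 + c)/(c + rr + e), the denominator satisfies c + rr + e = (1 + c)/m = (1 + 0.115) / 2.306 ≈ 0.483521.
With c = 0.115 and e = 0.1166, the statutory reserve ratio is 0.483521 − 0.115 − 0.1166 = 0.251921.

0.2519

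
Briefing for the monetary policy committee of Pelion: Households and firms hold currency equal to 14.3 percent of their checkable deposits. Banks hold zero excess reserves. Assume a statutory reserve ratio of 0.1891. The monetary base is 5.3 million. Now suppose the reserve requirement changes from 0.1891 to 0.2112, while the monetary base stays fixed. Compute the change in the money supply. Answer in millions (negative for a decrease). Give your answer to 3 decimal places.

-1.138 million

Initially m₁ = (1 + 0.143) / (0.1891 + 0.143) ≈ 3.44173, so M₁ = 3.44173 × 5.3 ≈ 18.2412 million.
After the change m₂ = (1 + 0.143) / (0.2112 + 0.143) ≈ 3.22699, so M₂ = 3.22699 × 5.3 ≈ 17.103 million.
ΔM = M₂ − M₁ = 17.103 − 18.2412 = -1.1382 million.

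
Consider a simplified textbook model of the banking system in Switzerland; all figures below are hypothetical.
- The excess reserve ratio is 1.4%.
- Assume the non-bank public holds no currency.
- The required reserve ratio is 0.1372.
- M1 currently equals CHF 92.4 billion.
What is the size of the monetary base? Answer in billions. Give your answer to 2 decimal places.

CHF 13.97 billion

The money multiplier is m = 1 / (rr + e) = 1 / (0.1372 + 0.014) ≈ 6.61376.
MB = M / m = 92.4 / 6.61376 ≈ 13.9709 billion.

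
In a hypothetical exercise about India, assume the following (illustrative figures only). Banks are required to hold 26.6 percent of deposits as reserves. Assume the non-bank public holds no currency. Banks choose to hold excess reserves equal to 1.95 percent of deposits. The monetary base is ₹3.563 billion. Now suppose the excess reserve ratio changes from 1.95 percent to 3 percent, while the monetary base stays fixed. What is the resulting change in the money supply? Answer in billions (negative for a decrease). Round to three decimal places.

Initially m₁ = 1 / (0.266 + 0.0195) ≈ 3.50263, so M₁ = 3.50263 × 3.563 ≈ 12.4799 billion.
After the change m₂ = 1 / (0.266 + 0.03) ≈ 3.37838, so M₂ = 3.37838 × 3.563 ≈ 12.0372 billion.
ΔM = M₂ − M₁ = 12.0372 − 12.4799 = -0.4427 billion.

-0.443 billion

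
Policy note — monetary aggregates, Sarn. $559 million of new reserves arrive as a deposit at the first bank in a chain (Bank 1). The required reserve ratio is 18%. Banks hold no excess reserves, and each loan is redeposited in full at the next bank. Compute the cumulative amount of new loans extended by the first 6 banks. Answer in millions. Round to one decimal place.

Bank i lends (1 − rr)^i of the original deposit: Bank 1 lends 559·0.8200 = 458.3800, Bank 2 lends 559·0.8200² = 375.8716, and so on.
Summing a geometric series: total = 559·[0.8200·(1 − 0.8200^6) / (1 − 0.8200)] ≈ 1772.3857 million.

$1772.4 million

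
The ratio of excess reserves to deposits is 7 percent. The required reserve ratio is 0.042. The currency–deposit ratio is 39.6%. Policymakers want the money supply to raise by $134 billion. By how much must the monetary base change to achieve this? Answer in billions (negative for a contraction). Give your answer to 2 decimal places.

$48.76 billion

The money multiplier is m = (1 + c) / (rr + e + c) = (1 + 0.396) / (0.042 + 0.07 + 0.396) ≈ 2.748031.
ΔMB = ΔM / m = (+134) / 2.748031 ≈ 48.7622 billion.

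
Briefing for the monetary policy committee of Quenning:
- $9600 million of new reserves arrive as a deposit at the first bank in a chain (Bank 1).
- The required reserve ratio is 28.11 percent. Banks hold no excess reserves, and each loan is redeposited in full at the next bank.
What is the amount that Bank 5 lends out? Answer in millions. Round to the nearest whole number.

Each bank lends a fraction (1 − rr) = 0.7189 of the deposit it receives, so Bank 5 receives 9600·0.7189^4 and lends 9600·0.7189^5 ≈ 1843.3748 million.

$1843 million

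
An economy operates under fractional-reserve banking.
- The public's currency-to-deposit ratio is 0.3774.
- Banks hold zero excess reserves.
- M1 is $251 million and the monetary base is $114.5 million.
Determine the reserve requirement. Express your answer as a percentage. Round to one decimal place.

25.1%

Using m = M/MB = 251/114.5 ≈ 2.192140. Since m = (1 + c)/(c + rr + e), the denominator satisfies c + rr + e = (1 + c)/m = (1 + 0.3774) / 2.192140 ≈ 0.628336.
With c = 0.3774 and e = 0, the reserve requirement is 0.628336 − 0.3774 − 0 = 0.250936.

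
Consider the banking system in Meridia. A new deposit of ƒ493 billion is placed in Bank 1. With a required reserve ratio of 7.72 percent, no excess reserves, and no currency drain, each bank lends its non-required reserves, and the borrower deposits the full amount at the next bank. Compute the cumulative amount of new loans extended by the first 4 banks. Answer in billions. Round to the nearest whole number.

ƒ1620 billion

Bank i lends (1 − rr)^i of the original deposit: Bank 1 lends 493·0.9228 = 454.9404, Bank 2 lends 493·0.9228² ≈ 419.8190, and so on.
Summing a geometric series: total = 493·[0.9228·(1 − 0.9228^4) / (1 − 0.9228)] ≈ 1619.6694 billion.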